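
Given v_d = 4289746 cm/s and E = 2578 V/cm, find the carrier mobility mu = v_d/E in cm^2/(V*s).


Step 1: mu = v_d / E
Step 2: mu = 4289746 / 2578
Step 3: mu = 1663.98 cm^2/(V*s)

1663.98


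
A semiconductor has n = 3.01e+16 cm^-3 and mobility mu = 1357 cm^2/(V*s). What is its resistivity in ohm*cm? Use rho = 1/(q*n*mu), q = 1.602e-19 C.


Step 1: sigma = q * n * mu = 1.602e-19 * 3.01e+16 * 1357 = 6.54348e+00 S/cm
Step 2: rho = 1 / sigma = 1 / 6.54348e+00 = 0.1528 ohm*cm

0.1528


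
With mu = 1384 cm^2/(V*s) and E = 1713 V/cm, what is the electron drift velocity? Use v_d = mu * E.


Step 1: v_d = mu * E
Step 2: v_d = 1384 * 1713 = 2370792
Step 3: v_d = 2.37e+06 cm/s

2.37e+06


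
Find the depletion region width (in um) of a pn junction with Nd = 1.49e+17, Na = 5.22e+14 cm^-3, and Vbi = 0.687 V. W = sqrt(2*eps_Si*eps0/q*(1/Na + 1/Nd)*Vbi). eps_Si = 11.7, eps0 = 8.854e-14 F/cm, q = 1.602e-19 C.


Step 1: 1/Na + 1/Nd = 1/5.22e+14 + 1/1.49e+17 = 1.92242e-15
Step 2: 2*eps*eps0/q = 2*11.7*8.854e-14/1.602e-19 = 1.293281e+07
Step 3: W^2 = 1.293281e+07 * 1.92242e-15 * 0.687 = 1.70804e-08
Step 4: W = sqrt(1.70804e-08) = 1.307e-04 cm = 1.307 um

1.307


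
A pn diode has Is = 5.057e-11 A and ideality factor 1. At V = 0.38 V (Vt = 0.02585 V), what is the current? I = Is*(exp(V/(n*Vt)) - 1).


Step 1: V/(n*Vt) = 0.38/(1*0.02585) = 14.7002
Step 2: exp(14.7002) = 2.4222e+06
Step 3: I = 5.057e-11 * (2.4222e+06 - 1) = 1.22e-04 A

1.22e-04


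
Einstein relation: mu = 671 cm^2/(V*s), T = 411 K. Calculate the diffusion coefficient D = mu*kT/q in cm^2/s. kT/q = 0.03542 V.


Step 1: D = mu * (kT/q)
Step 2: D = 671 * 0.03542
Step 3: D = 23.77 cm^2/s

23.77


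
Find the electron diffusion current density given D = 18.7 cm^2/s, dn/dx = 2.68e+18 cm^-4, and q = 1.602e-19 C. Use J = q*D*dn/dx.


Step 1: J = q * D * (dn/dx)
Step 2: J = 1.602e-19 * 18.7 * 2.68e+18
Step 3: J = 8.03e+00 A/cm^2

8.03e+00


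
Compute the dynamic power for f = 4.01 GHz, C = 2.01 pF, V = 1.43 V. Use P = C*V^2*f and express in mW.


Step 1: V^2 = 1.43^2 = 2.0449 V^2
Step 2: P = C*V^2*f = 2.01e-12 F * 2.0449 * 4.01e9 Hz
Step 3: P = 1.648209849e-02 W
Step 4: P = 16.482 mW

16.482


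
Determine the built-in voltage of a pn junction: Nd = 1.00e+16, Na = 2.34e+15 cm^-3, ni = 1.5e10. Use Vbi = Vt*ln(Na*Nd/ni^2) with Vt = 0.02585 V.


Step 1: Compute Na*Nd/ni^2 = 2.34e+15 * 1.00e+16 / (1.5e10)^2 = 1.0400e+11
Step 2: ln(1.0400e+11) = 25.3677
Step 3: Vbi = 0.02585 * 25.3677 = 0.656 V

0.656


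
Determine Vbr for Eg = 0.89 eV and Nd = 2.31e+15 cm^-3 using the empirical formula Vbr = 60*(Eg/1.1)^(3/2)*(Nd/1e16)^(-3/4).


Step 1: Eg/1.1 = 0.89/1.1 = 0.809091
Step 2: (Eg/1.1)^1.5 = 0.809091^1.5 = 0.727773
Step 3: (Nd/1e16)^(-0.75) = (0.231)^(-0.75) = 3.001173
Step 4: Vbr = 60 * 0.727773 * 3.001173 = 131.1 V

131.1


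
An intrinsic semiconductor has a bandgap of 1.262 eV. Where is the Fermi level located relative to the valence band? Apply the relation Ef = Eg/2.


Step 1: For an intrinsic semiconductor, the Fermi level sits at midgap.
Step 2: Ef = Eg / 2 = 1.262 / 2 = 0.631 eV

0.631


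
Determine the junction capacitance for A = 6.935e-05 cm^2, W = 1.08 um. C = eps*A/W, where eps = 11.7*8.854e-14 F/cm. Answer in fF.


Step 1: eps_Si = 11.7 * 8.854e-14 = 1.035918e-12 F/cm
Step 2: W in cm = 1.08 * 1e-4 = 1.08e-04 cm
Step 3: C = 1.035918e-12 * 6.935e-05 / 1.08e-04 = 6.651936e-13 F
Step 4: C = 665.19 fF

665.19


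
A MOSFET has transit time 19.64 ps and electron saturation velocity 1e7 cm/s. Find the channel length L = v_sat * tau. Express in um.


Step 1: tau in seconds = 19.64 ps * 1e-12 = 1.9640e-11 s
Step 2: L = v_sat * tau = 1e7 * 1.9640e-11 = 1.9640e-04 cm
Step 3: L in um = 1.9640e-04 * 1e4 = 1.964 um

1.964


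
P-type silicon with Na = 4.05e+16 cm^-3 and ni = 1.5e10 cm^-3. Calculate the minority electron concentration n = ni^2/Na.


Step 1: Majority hole concentration p ≈ Na = 4.05e+16 cm^-3
Step 2: n = ni^2 / Na = (1.5e10)^2 / 4.05e+16
Step 3: n = 5.56e+03 cm^-3

5.56e+03


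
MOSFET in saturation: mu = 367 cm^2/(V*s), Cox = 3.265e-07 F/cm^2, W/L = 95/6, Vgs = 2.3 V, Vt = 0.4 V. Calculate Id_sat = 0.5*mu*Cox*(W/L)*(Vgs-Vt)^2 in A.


Step 1: Overdrive voltage Vov = Vgs - Vt = 2.3 - 0.4 = 1.9 V
Step 2: W/L = 95/6 = 15.8333
Step 3: Id = 0.5 * 367 * 3.265e-07 * 15.8333 * 1.9^2
Step 4: Id = 3.42e-03 A

3.42e-03


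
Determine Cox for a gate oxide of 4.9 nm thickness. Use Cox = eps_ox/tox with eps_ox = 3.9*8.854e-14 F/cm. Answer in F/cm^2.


Step 1: eps_ox = 3.9 * 8.854e-14 = 3.45306e-13 F/cm
Step 2: tox in cm = 4.9 nm * 1e-7 = 4.9000e-07 cm
Step 3: Cox = 3.45306e-13 / 4.9000e-07 = 7.05e-07 F/cm^2

7.05e-07


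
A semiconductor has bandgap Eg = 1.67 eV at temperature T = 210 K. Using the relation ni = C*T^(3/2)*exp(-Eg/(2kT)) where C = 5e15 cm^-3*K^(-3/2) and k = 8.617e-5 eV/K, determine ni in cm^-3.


Step 1: Compute kT = 8.617e-5 * 210 = 0.0180957 eV
Step 2: Exponent = -Eg/(2kT) = -1.67/(2*0.0180957) = -46.14356
Step 3: T^(3/2) = 210^1.5 = 3043.19
Step 4: ni = 5e15 * 3043.19 * exp(-46.14356) = 1.39e-01 cm^-3

1.39e-01


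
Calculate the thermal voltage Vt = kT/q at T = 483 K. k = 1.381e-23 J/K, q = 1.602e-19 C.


Step 1: kT = 1.381e-23 * 483 = 6.67023e-21 J
Step 2: Vt = kT/q = 6.67023e-21 / 1.602e-19
Step 3: Vt = 0.04164 V

0.04164


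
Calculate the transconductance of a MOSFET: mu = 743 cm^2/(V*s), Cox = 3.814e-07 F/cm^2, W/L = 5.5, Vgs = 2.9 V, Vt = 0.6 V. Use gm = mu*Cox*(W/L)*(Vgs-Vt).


Step 1: Vov = Vgs - Vt = 2.9 - 0.6 = 2.3 V
Step 2: gm = mu * Cox * (W/L) * Vov
Step 3: gm = 743 * 3.814e-07 * 5.5 * 2.3 = 3.58e-03 S

3.58e-03


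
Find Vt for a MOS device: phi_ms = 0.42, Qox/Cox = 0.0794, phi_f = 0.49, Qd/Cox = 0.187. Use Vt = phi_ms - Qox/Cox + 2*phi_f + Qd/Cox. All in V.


Step 1: Vt = phi_ms - Qox/Cox + 2*phi_f + Qd/Cox
Step 2: Vt = 0.42 - 0.0794 + 2*0.49 + 0.187
Step 3: Vt = 0.42 - 0.0794 + 0.98 + 0.187
Step 4: Vt = 1.5076 V

1.5076


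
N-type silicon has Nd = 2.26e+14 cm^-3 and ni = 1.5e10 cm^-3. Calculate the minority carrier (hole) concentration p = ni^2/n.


Step 1: Since Nd >> ni, n ≈ Nd = 2.26e+14 cm^-3
Step 2: p = ni^2 / n = (1.5e10)^2 / 2.26e+14
Step 3: p = 2.25e20 / 2.26e+14 = 9.96e+05 cm^-3

9.96e+05


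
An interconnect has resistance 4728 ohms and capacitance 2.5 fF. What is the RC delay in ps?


Step 1: tau = R * C
Step 2: tau = 4728 * 2.5 fF = 4728 * 2.5e-15 F
Step 3: tau = 1.182e-11 s = 11.82 ps

11.82


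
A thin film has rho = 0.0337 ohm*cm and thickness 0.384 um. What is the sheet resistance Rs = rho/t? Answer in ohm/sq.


Step 1: Convert thickness to cm: t = 0.384 um = 3.8400e-05 cm
Step 2: Rs = rho / t = 0.0337 / 3.8400e-05
Step 3: Rs = 877.6 ohm/sq

877.6


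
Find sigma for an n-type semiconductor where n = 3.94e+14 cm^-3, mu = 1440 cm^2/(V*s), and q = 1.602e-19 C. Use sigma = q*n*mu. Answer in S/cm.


Step 1: sigma = q * n * mu
Step 2: sigma = 1.602e-19 * 3.94e+14 * 1440
Step 3: sigma = 9.089e-02 S/cm

9.089e-02


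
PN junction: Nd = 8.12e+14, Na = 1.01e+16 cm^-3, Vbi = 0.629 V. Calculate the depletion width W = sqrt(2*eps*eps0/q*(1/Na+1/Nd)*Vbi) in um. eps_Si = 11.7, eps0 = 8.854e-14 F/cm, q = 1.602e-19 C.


Step 1: 1/Na + 1/Nd = 1/1.01e+16 + 1/8.12e+14 = 1.33054e-15
Step 2: 2*eps*eps0/q = 2*11.7*8.854e-14/1.602e-19 = 1.293281e+07
Step 3: W^2 = 1.293281e+07 * 1.33054e-15 * 0.629 = 1.08236e-08
Step 4: W = sqrt(1.08236e-08) = 1.040e-04 cm = 1.04 um

1.04


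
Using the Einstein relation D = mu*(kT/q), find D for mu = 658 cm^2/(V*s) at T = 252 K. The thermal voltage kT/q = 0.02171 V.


Step 1: D = mu * (kT/q)
Step 2: D = 658 * 0.02171
Step 3: D = 14.29 cm^2/s

14.29


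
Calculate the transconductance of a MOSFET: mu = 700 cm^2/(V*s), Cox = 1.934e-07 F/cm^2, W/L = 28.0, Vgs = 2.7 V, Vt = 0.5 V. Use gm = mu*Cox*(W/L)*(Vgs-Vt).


Step 1: Vov = Vgs - Vt = 2.7 - 0.5 = 2.2 V
Step 2: gm = mu * Cox * (W/L) * Vov
Step 3: gm = 700 * 1.934e-07 * 28.0 * 2.2 = 8.34e-03 S

8.34e-03


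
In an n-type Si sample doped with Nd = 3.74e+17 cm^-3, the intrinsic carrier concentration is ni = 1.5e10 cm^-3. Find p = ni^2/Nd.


Step 1: Since Nd >> ni, n ≈ Nd = 3.74e+17 cm^-3
Step 2: p = ni^2 / n = (1.5e10)^2 / 3.74e+17
Step 3: p = 2.25e20 / 3.74e+17 = 6.02e+02 cm^-3

6.02e+02


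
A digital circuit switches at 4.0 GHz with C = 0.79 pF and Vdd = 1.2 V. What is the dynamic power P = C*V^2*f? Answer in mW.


Step 1: V^2 = 1.2^2 = 1.44 V^2
Step 2: P = C*V^2*f = 0.79e-12 F * 1.44 * 4.0e9 Hz
Step 3: P = 4.5504e-03 W
Step 4: P = 4.55 mW

4.55


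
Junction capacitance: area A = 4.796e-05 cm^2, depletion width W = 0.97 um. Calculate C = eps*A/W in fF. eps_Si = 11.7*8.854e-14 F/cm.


Step 1: eps_Si = 11.7 * 8.854e-14 = 1.035918e-12 F/cm
Step 2: W in cm = 0.97 * 1e-4 = 9.70e-05 cm
Step 3: C = 1.035918e-12 * 4.796e-05 / 9.70e-05 = 5.121920e-13 F
Step 4: C = 512.19 fF

512.19


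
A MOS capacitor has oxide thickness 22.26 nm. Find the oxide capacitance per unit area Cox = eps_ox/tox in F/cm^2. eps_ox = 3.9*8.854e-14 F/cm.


Step 1: eps_ox = 3.9 * 8.854e-14 = 3.45306e-13 F/cm
Step 2: tox in cm = 22.26 nm * 1e-7 = 2.2260e-06 cm
Step 3: Cox = 3.45306e-13 / 2.2260e-06 = 1.55e-07 F/cm^2

1.55e-07


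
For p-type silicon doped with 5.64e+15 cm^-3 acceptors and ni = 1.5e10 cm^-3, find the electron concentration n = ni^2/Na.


Step 1: Majority hole concentration p ≈ Na = 5.64e+15 cm^-3
Step 2: n = ni^2 / Na = (1.5e10)^2 / 5.64e+15
Step 3: n = 3.99e+04 cm^-3

3.99e+04


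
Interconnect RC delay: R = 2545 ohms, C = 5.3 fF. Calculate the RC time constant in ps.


Step 1: tau = R * C
Step 2: tau = 2545 * 5.3 fF = 2545 * 5.3e-15 F
Step 3: tau = 1.34885e-11 s = 13.4885 ps

13.4885


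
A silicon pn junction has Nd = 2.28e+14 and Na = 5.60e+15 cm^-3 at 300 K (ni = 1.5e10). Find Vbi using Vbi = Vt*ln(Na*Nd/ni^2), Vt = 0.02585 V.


Step 1: Compute Na*Nd/ni^2 = 5.60e+15 * 2.28e+14 / (1.5e10)^2 = 5.6747e+09
Step 2: ln(5.6747e+09) = 22.4593
Step 3: Vbi = 0.02585 * 22.4593 = 0.581 V

0.581


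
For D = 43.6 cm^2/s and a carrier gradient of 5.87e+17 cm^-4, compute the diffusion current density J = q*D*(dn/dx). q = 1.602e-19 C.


Step 1: J = q * D * (dn/dx)
Step 2: J = 1.602e-19 * 43.6 * 5.87e+17
Step 3: J = 4.10e+00 A/cm^2

4.10e+00


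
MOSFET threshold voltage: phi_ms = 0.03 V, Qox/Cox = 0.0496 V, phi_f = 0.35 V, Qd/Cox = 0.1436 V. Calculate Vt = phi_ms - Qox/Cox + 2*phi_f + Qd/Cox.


Step 1: Vt = phi_ms - Qox/Cox + 2*phi_f + Qd/Cox
Step 2: Vt = 0.03 - 0.0496 + 2*0.35 + 0.1436
Step 3: Vt = 0.03 - 0.0496 + 0.7 + 0.1436
Step 4: Vt = 0.824 V

0.824


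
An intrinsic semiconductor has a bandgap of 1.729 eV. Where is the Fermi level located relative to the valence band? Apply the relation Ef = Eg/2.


Step 1: For an intrinsic semiconductor, the Fermi level sits at midgap.
Step 2: Ef = Eg / 2 = 1.729 / 2 = 0.8645 eV

0.8645


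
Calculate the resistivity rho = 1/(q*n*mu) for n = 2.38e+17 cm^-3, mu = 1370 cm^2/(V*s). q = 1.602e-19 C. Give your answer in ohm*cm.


Step 1: sigma = q * n * mu = 1.602e-19 * 2.38e+17 * 1370 = 5.22348e+01 S/cm
Step 2: rho = 1 / sigma = 1 / 5.22348e+01 = 0.01914 ohm*cm

0.01914


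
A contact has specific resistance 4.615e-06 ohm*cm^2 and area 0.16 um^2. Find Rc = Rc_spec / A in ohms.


Step 1: Convert area to cm^2: 0.16 um^2 = 1.6000e-09 cm^2
Step 2: Rc = Rc_spec / A = 4.615e-06 / 1.6000e-09
Step 3: Rc = 2.88e+03 ohms

2.88e+03


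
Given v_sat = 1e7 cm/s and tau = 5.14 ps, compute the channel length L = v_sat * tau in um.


Step 1: tau in seconds = 5.14 ps * 1e-12 = 5.1400e-12 s
Step 2: L = v_sat * tau = 1e7 * 5.1400e-12 = 5.1400e-05 cm
Step 3: L in um = 5.1400e-05 * 1e4 = 0.514 um

0.514


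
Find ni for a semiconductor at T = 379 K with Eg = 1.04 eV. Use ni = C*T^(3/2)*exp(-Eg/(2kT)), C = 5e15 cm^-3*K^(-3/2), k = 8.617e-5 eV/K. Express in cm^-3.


Step 1: Compute kT = 8.617e-5 * 379 = 0.03265843 eV
Step 2: Exponent = -Eg/(2kT) = -1.04/(2*0.03265843) = -15.92238
Step 3: T^(3/2) = 379^1.5 = 7378.34
Step 4: ni = 5e15 * 7378.34 * exp(-15.92238) = 4.49e+12 cm^-3

4.49e+12


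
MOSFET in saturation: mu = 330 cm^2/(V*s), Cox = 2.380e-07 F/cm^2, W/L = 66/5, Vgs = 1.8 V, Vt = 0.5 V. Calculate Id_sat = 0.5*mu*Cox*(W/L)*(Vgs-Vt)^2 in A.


Step 1: Overdrive voltage Vov = Vgs - Vt = 1.8 - 0.5 = 1.3 V
Step 2: W/L = 66/5 = 13.2
Step 3: Id = 0.5 * 330 * 2.380e-07 * 13.2 * 1.3^2
Step 4: Id = 8.76e-04 A

8.76e-04


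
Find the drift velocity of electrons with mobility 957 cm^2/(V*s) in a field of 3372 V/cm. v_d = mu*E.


Step 1: v_d = mu * E
Step 2: v_d = 957 * 3372 = 3227004
Step 3: v_d = 3.23e+06 cm/s

3.23e+06


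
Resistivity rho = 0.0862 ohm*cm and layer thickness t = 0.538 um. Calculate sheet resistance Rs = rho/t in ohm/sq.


Step 1: Convert thickness to cm: t = 0.538 um = 5.3800e-05 cm
Step 2: Rs = rho / t = 0.0862 / 5.3800e-05
Step 3: Rs = 1602.2 ohm/sq

1602.2


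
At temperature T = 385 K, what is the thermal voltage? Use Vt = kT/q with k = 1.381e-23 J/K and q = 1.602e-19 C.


Step 1: kT = 1.381e-23 * 385 = 5.31685e-21 J
Step 2: Vt = kT/q = 5.31685e-21 / 1.602e-19
Step 3: Vt = 0.03319 V

0.03319


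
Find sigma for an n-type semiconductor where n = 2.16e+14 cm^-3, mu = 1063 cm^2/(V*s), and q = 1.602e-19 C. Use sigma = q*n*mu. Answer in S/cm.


Step 1: sigma = q * n * mu
Step 2: sigma = 1.602e-19 * 2.16e+14 * 1063
Step 3: sigma = 3.678e-02 S/cm

3.678e-02


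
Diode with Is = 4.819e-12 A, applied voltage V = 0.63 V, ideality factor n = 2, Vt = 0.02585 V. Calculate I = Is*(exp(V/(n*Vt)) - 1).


Step 1: V/(n*Vt) = 0.63/(2*0.02585) = 12.1857
Step 2: exp(12.1857) = 1.9597e+05
Step 3: I = 4.819e-12 * (1.9597e+05 - 1) = 9.44e-07 A

9.44e-07


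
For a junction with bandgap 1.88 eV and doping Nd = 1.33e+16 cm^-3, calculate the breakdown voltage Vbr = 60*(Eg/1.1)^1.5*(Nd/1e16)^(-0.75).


Step 1: Eg/1.1 = 1.88/1.1 = 1.709091
Step 2: (Eg/1.1)^1.5 = 1.709091^1.5 = 2.234332
Step 3: (Nd/1e16)^(-0.75) = (1.33)^(-0.75) = 0.807442
Step 4: Vbr = 60 * 2.234332 * 0.807442 = 108.2 V

108.2


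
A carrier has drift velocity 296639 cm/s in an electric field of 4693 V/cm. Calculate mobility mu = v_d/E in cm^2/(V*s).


Step 1: mu = v_d / E
Step 2: mu = 296639 / 4693
Step 3: mu = 63.21 cm^2/(V*s)

63.21


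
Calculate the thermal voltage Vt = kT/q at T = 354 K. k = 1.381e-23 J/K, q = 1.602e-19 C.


Step 1: kT = 1.381e-23 * 354 = 4.88874e-21 J
Step 2: Vt = kT/q = 4.88874e-21 / 1.602e-19
Step 3: Vt = 0.03052 V

0.03052


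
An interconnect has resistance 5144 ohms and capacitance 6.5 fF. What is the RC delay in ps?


Step 1: tau = R * C
Step 2: tau = 5144 * 6.5 fF = 5144 * 6.5e-15 F
Step 3: tau = 3.3436e-11 s = 33.436 ps

33.436


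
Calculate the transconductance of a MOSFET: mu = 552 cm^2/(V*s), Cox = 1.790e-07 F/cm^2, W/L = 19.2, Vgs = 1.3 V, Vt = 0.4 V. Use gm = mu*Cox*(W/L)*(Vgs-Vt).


Step 1: Vov = Vgs - Vt = 1.3 - 0.4 = 0.9 V
Step 2: gm = mu * Cox * (W/L) * Vov
Step 3: gm = 552 * 1.790e-07 * 19.2 * 0.9 = 1.71e-03 S

1.71e-03


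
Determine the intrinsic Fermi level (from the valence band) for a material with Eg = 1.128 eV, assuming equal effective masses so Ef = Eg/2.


Step 1: For an intrinsic semiconductor, the Fermi level sits at midgap.
Step 2: Ef = Eg / 2 = 1.128 / 2 = 0.564 eV

0.564


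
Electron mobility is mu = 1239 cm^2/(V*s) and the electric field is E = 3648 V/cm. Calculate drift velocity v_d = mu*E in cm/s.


Step 1: v_d = mu * E
Step 2: v_d = 1239 * 3648 = 4519872
Step 3: v_d = 4.52e+06 cm/s

4.52e+06


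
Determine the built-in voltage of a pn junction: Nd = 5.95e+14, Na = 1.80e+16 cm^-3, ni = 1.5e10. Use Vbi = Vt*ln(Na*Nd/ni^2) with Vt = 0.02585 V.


Step 1: Compute Na*Nd/ni^2 = 1.80e+16 * 5.95e+14 / (1.5e10)^2 = 4.7600e+10
Step 2: ln(4.7600e+10) = 24.5861
Step 3: Vbi = 0.02585 * 24.5861 = 0.636 V

0.636


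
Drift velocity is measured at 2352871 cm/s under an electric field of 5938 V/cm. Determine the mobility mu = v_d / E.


Step 1: mu = v_d / E
Step 2: mu = 2352871 / 5938
Step 3: mu = 396.24 cm^2/(V*s)

396.24


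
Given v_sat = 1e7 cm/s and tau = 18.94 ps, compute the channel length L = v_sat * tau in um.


Step 1: tau in seconds = 18.94 ps * 1e-12 = 1.8940e-11 s
Step 2: L = v_sat * tau = 1e7 * 1.8940e-11 = 1.8940e-04 cm
Step 3: L in um = 1.8940e-04 * 1e4 = 1.894 um

1.894


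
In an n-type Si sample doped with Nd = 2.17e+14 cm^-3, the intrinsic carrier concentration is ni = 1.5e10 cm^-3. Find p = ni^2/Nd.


Step 1: Since Nd >> ni, n ≈ Nd = 2.17e+14 cm^-3
Step 2: p = ni^2 / n = (1.5e10)^2 / 2.17e+14
Step 3: p = 2.25e20 / 2.17e+14 = 1.04e+06 cm^-3

1.04e+06


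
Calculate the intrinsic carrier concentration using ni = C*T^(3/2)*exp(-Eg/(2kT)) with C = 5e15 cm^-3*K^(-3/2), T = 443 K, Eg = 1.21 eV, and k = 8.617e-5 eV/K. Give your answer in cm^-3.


Step 1: Compute kT = 8.617e-5 * 443 = 0.03817331 eV
Step 2: Exponent = -Eg/(2kT) = -1.21/(2*0.03817331) = -15.84877
Step 3: T^(3/2) = 443^1.5 = 9324.07
Step 4: ni = 5e15 * 9324.07 * exp(-15.84877) = 6.10e+12 cm^-3

6.10e+12


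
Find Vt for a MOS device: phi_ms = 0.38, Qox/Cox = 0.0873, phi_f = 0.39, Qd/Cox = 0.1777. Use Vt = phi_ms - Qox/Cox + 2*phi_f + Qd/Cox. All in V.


Step 1: Vt = phi_ms - Qox/Cox + 2*phi_f + Qd/Cox
Step 2: Vt = 0.38 - 0.0873 + 2*0.39 + 0.1777
Step 3: Vt = 0.38 - 0.0873 + 0.78 + 0.1777
Step 4: Vt = 1.2504 V

1.2504


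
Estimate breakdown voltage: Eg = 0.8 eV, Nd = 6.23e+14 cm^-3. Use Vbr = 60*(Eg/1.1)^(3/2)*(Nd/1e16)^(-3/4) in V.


Step 1: Eg/1.1 = 0.8/1.1 = 0.727273
Step 2: (Eg/1.1)^1.5 = 0.727273^1.5 = 0.620221
Step 3: (Nd/1e16)^(-0.75) = (0.0623)^(-0.75) = 8.019254
Step 4: Vbr = 60 * 0.620221 * 8.019254 = 298.4 V

298.4


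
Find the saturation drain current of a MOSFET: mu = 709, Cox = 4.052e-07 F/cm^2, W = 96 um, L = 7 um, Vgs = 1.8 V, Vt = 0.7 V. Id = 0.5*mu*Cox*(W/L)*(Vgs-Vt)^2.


Step 1: Overdrive voltage Vov = Vgs - Vt = 1.8 - 0.7 = 1.1 V
Step 2: W/L = 96/7 = 13.7143
Step 3: Id = 0.5 * 709 * 4.052e-07 * 13.7143 * 1.1^2
Step 4: Id = 2.38e-03 A

2.38e-03


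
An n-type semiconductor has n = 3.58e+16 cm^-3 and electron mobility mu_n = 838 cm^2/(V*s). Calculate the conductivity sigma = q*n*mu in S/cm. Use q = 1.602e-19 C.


Step 1: sigma = q * n * mu
Step 2: sigma = 1.602e-19 * 3.58e+16 * 838
Step 3: sigma = 4.806e+00 S/cm

4.806e+00


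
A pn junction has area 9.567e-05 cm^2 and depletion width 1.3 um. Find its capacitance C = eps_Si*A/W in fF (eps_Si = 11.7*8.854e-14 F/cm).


Step 1: eps_Si = 11.7 * 8.854e-14 = 1.035918e-12 F/cm
Step 2: W in cm = 1.3 * 1e-4 = 1.30e-04 cm
Step 3: C = 1.035918e-12 * 9.567e-05 / 1.30e-04 = 7.623560e-13 F
Step 4: C = 762.36 fF

762.36


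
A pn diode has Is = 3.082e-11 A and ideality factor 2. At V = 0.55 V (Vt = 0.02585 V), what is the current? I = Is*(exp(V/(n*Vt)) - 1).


Step 1: V/(n*Vt) = 0.55/(2*0.02585) = 10.6383
Step 2: exp(10.6383) = 4.1702e+04
Step 3: I = 3.082e-11 * (4.1702e+04 - 1) = 1.29e-06 A

1.29e-06


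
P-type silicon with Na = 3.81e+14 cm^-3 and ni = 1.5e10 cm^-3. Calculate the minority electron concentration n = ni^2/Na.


Step 1: Majority hole concentration p ≈ Na = 3.81e+14 cm^-3
Step 2: n = ni^2 / Na = (1.5e10)^2 / 3.81e+14
Step 3: n = 5.91e+05 cm^-3

5.91e+05


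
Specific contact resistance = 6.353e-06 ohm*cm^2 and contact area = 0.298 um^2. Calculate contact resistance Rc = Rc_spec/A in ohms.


Step 1: Convert area to cm^2: 0.298 um^2 = 2.9800e-09 cm^2
Step 2: Rc = Rc_spec / A = 6.353e-06 / 2.9800e-09
Step 3: Rc = 2.13e+03 ohms

2.13e+03


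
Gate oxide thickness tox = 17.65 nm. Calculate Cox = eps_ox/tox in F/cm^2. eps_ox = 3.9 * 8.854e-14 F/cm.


Step 1: eps_ox = 3.9 * 8.854e-14 = 3.45306e-13 F/cm
Step 2: tox in cm = 17.65 nm * 1e-7 = 1.7650e-06 cm
Step 3: Cox = 3.45306e-13 / 1.7650e-06 = 1.96e-07 F/cm^2

1.96e-07


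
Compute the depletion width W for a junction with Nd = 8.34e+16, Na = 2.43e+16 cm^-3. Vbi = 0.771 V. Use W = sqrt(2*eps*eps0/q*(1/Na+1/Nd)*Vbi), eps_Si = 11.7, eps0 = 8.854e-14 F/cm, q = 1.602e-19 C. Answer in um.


Step 1: 1/Na + 1/Nd = 1/2.43e+16 + 1/8.34e+16 = 5.31427e-17
Step 2: 2*eps*eps0/q = 2*11.7*8.854e-14/1.602e-19 = 1.293281e+07
Step 3: W^2 = 1.293281e+07 * 5.31427e-17 * 0.771 = 5.29896e-10
Step 4: W = sqrt(5.29896e-10) = 2.302e-05 cm = 0.2302 um

0.2302


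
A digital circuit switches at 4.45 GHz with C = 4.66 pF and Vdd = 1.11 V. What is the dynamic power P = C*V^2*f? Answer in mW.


Step 1: V^2 = 1.11^2 = 1.2321 V^2
Step 2: P = C*V^2*f = 4.66e-12 F * 1.2321 * 4.45e9 Hz
Step 3: P = 2.55500577e-02 W
Step 4: P = 25.55 mW

25.55


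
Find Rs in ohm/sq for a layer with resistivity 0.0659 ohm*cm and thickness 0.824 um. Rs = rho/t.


Step 1: Convert thickness to cm: t = 0.824 um = 8.2400e-05 cm
Step 2: Rs = rho / t = 0.0659 / 8.2400e-05
Step 3: Rs = 799.8 ohm/sq

799.8


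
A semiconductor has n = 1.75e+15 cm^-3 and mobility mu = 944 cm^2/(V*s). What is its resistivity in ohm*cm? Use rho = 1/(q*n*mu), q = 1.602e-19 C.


Step 1: sigma = q * n * mu = 1.602e-19 * 1.75e+15 * 944 = 2.64650e-01 S/cm
Step 2: rho = 1 / sigma = 1 / 2.64650e-01 = 3.779 ohm*cm

3.779


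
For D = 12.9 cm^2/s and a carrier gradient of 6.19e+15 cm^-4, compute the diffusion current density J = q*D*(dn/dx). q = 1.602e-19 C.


Step 1: J = q * D * (dn/dx)
Step 2: J = 1.602e-19 * 12.9 * 6.19e+15
Step 3: J = 1.28e-02 A/cm^2

1.28e-02


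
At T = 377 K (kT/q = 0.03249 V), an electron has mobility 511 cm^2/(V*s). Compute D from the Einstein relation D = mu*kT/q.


Step 1: D = mu * (kT/q)
Step 2: D = 511 * 0.03249
Step 3: D = 16.6 cm^2/s

16.6


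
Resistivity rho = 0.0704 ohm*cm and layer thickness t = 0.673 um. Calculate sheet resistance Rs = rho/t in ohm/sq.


Step 1: Convert thickness to cm: t = 0.673 um = 6.7300e-05 cm
Step 2: Rs = rho / t = 0.0704 / 6.7300e-05
Step 3: Rs = 1046.1 ohm/sq

1046.1


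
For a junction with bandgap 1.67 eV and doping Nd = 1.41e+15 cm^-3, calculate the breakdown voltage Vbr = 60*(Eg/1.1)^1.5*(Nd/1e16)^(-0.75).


Step 1: Eg/1.1 = 1.67/1.1 = 1.518182
Step 2: (Eg/1.1)^1.5 = 1.518182^1.5 = 1.870621
Step 3: (Nd/1e16)^(-0.75) = (0.141)^(-0.75) = 4.345959
Step 4: Vbr = 60 * 1.870621 * 4.345959 = 487.8 V

487.8


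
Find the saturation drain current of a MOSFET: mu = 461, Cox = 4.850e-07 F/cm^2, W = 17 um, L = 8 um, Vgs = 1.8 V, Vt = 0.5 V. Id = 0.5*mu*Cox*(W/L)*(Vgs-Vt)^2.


Step 1: Overdrive voltage Vov = Vgs - Vt = 1.8 - 0.5 = 1.3 V
Step 2: W/L = 17/8 = 2.125
Step 3: Id = 0.5 * 461 * 4.850e-07 * 2.125 * 1.3^2
Step 4: Id = 4.01e-04 A

4.01e-04


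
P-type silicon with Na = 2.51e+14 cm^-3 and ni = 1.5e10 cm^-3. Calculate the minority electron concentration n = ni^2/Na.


Step 1: Majority hole concentration p ≈ Na = 2.51e+14 cm^-3
Step 2: n = ni^2 / Na = (1.5e10)^2 / 2.51e+14
Step 3: n = 8.96e+05 cm^-3

8.96e+05


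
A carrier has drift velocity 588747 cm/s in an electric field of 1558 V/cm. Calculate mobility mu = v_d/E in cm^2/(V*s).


Step 1: mu = v_d / E
Step 2: mu = 588747 / 1558
Step 3: mu = 377.89 cm^2/(V*s)

377.89


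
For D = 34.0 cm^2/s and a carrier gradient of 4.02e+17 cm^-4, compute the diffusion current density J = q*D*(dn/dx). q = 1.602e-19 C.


Step 1: J = q * D * (dn/dx)
Step 2: J = 1.602e-19 * 34.0 * 4.02e+17
Step 3: J = 2.19e+00 A/cm^2

2.19e+00


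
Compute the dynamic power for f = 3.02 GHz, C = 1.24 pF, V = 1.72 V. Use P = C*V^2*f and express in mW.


Step 1: V^2 = 1.72^2 = 2.9584 V^2
Step 2: P = C*V^2*f = 1.24e-12 F * 2.9584 * 3.02e9 Hz
Step 3: P = 1.107861632e-02 W
Step 4: P = 11.079 mW

11.079


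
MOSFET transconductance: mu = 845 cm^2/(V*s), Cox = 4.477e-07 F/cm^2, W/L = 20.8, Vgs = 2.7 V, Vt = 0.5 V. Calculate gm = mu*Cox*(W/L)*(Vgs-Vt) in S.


Step 1: Vov = Vgs - Vt = 2.7 - 0.5 = 2.2 V
Step 2: gm = mu * Cox * (W/L) * Vov
Step 3: gm = 845 * 4.477e-07 * 20.8 * 2.2 = 1.73e-02 S

1.73e-02


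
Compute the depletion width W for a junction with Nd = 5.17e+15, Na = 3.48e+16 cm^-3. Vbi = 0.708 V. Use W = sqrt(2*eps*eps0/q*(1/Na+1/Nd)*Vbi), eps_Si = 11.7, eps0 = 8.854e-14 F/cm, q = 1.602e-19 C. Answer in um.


Step 1: 1/Na + 1/Nd = 1/3.48e+16 + 1/5.17e+15 = 2.22159e-16
Step 2: 2*eps*eps0/q = 2*11.7*8.854e-14/1.602e-19 = 1.293281e+07
Step 3: W^2 = 1.293281e+07 * 2.22159e-16 * 0.708 = 2.03418e-09
Step 4: W = sqrt(2.03418e-09) = 4.510e-05 cm = 0.451 um

0.451


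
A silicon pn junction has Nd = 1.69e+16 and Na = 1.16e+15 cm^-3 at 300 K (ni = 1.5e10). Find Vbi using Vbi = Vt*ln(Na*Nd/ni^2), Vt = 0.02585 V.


Step 1: Compute Na*Nd/ni^2 = 1.16e+15 * 1.69e+16 / (1.5e10)^2 = 8.7129e+10
Step 2: ln(8.7129e+10) = 25.1907
Step 3: Vbi = 0.02585 * 25.1907 = 0.651 V

0.651


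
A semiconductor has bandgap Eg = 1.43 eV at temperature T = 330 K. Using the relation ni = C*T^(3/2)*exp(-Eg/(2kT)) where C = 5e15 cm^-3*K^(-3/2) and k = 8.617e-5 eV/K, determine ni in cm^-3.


Step 1: Compute kT = 8.617e-5 * 330 = 0.0284361 eV
Step 2: Exponent = -Eg/(2kT) = -1.43/(2*0.0284361) = -25.14410
Step 3: T^(3/2) = 330^1.5 = 5994.75
Step 4: ni = 5e15 * 5994.75 * exp(-25.14410) = 3.60e+08 cm^-3

3.60e+08


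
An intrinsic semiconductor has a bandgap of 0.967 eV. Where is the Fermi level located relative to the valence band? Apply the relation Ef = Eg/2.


Step 1: For an intrinsic semiconductor, the Fermi level sits at midgap.
Step 2: Ef = Eg / 2 = 0.967 / 2 = 0.4835 eV

0.4835


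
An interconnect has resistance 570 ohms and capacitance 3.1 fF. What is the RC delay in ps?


Step 1: tau = R * C
Step 2: tau = 570 * 3.1 fF = 570 * 3.1e-15 F
Step 3: tau = 1.767e-12 s = 1.767 ps

1.767


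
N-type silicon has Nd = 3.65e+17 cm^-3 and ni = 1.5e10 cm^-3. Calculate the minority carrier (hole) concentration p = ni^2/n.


Step 1: Since Nd >> ni, n ≈ Nd = 3.65e+17 cm^-3
Step 2: p = ni^2 / n = (1.5e10)^2 / 3.65e+17
Step 3: p = 2.25e20 / 3.65e+17 = 6.16e+02 cm^-3

6.16e+02


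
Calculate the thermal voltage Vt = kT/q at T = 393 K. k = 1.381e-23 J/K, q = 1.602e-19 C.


Step 1: kT = 1.381e-23 * 393 = 5.42733e-21 J
Step 2: Vt = kT/q = 5.42733e-21 / 1.602e-19
Step 3: Vt = 0.03388 V

0.03388


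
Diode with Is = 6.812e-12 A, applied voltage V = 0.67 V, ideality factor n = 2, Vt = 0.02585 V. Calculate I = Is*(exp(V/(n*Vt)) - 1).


Step 1: V/(n*Vt) = 0.67/(2*0.02585) = 12.9594
Step 2: exp(12.9594) = 4.2481e+05
Step 3: I = 6.812e-12 * (4.2481e+05 - 1) = 2.89e-06 A

2.89e-06


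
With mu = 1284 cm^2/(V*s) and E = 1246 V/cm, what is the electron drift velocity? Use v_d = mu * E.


Step 1: v_d = mu * E
Step 2: v_d = 1284 * 1246 = 1599864
Step 3: v_d = 1.60e+06 cm/s

1.60e+06


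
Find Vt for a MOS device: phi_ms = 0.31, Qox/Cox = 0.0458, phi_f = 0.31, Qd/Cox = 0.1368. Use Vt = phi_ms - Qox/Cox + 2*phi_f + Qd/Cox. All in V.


Step 1: Vt = phi_ms - Qox/Cox + 2*phi_f + Qd/Cox
Step 2: Vt = 0.31 - 0.0458 + 2*0.31 + 0.1368
Step 3: Vt = 0.31 - 0.0458 + 0.62 + 0.1368
Step 4: Vt = 1.021 V

1.021


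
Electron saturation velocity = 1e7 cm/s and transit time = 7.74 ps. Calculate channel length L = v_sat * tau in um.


Step 1: tau in seconds = 7.74 ps * 1e-12 = 7.7400e-12 s
Step 2: L = v_sat * tau = 1e7 * 7.7400e-12 = 7.7400e-05 cm
Step 3: L in um = 7.7400e-05 * 1e4 = 0.774 um

0.774


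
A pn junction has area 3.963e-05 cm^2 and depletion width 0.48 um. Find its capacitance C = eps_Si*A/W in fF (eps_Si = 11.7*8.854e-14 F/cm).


Step 1: eps_Si = 11.7 * 8.854e-14 = 1.035918e-12 F/cm
Step 2: W in cm = 0.48 * 1e-4 = 4.80e-05 cm
Step 3: C = 1.035918e-12 * 3.963e-05 / 4.80e-05 = 8.552798e-13 F
Step 4: C = 855.28 fF

855.28


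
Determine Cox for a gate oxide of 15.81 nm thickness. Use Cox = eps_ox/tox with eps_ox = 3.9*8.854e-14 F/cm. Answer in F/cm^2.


Step 1: eps_ox = 3.9 * 8.854e-14 = 3.45306e-13 F/cm
Step 2: tox in cm = 15.81 nm * 1e-7 = 1.5810e-06 cm
Step 3: Cox = 3.45306e-13 / 1.5810e-06 = 2.18e-07 F/cm^2

2.18e-07


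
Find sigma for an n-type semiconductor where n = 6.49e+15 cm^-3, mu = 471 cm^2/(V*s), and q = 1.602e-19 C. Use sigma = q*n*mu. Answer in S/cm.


Step 1: sigma = q * n * mu
Step 2: sigma = 1.602e-19 * 6.49e+15 * 471
Step 3: sigma = 4.897e-01 S/cm

4.897e-01


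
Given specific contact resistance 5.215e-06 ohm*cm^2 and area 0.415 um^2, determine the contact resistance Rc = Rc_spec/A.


Step 1: Convert area to cm^2: 0.415 um^2 = 4.1500e-09 cm^2
Step 2: Rc = Rc_spec / A = 5.215e-06 / 4.1500e-09
Step 3: Rc = 1.26e+03 ohms

1.26e+03


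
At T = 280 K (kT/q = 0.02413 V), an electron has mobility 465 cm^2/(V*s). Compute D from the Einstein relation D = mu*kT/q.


Step 1: D = mu * (kT/q)
Step 2: D = 465 * 0.02413
Step 3: D = 11.22 cm^2/s

11.22


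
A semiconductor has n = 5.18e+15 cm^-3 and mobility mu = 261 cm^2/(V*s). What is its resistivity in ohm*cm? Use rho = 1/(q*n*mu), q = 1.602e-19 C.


Step 1: sigma = q * n * mu = 1.602e-19 * 5.18e+15 * 261 = 2.16587e-01 S/cm
Step 2: rho = 1 / sigma = 1 / 2.16587e-01 = 4.617 ohm*cm

4.617


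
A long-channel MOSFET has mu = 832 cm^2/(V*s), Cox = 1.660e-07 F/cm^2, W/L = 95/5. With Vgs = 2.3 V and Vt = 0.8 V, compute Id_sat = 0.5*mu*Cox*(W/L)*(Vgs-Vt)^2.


Step 1: Overdrive voltage Vov = Vgs - Vt = 2.3 - 0.8 = 1.5 V
Step 2: W/L = 95/5 = 19
Step 3: Id = 0.5 * 832 * 1.660e-07 * 19 * 1.5^2
Step 4: Id = 2.95e-03 A

2.95e-03


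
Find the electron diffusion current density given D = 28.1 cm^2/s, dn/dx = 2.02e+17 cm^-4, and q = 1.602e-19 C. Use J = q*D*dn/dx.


Step 1: J = q * D * (dn/dx)
Step 2: J = 1.602e-19 * 28.1 * 2.02e+17
Step 3: J = 9.09e-01 A/cm^2

9.09e-01


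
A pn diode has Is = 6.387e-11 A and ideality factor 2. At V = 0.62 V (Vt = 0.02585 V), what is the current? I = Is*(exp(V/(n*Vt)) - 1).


Step 1: V/(n*Vt) = 0.62/(2*0.02585) = 11.9923
Step 2: exp(11.9923) = 1.6151e+05
Step 3: I = 6.387e-11 * (1.6151e+05 - 1) = 1.03e-05 A

1.03e-05


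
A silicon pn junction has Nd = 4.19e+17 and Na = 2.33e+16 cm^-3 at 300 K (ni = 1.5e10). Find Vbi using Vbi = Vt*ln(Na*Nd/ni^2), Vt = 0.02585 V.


Step 1: Compute Na*Nd/ni^2 = 2.33e+16 * 4.19e+17 / (1.5e10)^2 = 4.3390e+13
Step 2: ln(4.3390e+13) = 31.4013
Step 3: Vbi = 0.02585 * 31.4013 = 0.812 V

0.812


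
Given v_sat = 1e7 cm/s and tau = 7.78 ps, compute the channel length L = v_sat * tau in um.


Step 1: tau in seconds = 7.78 ps * 1e-12 = 7.7800e-12 s
Step 2: L = v_sat * tau = 1e7 * 7.7800e-12 = 7.7800e-05 cm
Step 3: L in um = 7.7800e-05 * 1e4 = 0.778 um

0.778


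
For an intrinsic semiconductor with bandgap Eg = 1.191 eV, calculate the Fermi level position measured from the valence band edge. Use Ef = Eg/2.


Step 1: For an intrinsic semiconductor, the Fermi level sits at midgap.
Step 2: Ef = Eg / 2 = 1.191 / 2 = 0.5955 eV

0.5955


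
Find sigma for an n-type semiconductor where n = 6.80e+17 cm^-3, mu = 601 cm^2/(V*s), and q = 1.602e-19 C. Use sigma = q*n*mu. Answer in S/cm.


Step 1: sigma = q * n * mu
Step 2: sigma = 1.602e-19 * 6.80e+17 * 601
Step 3: sigma = 6.547e+01 S/cm

6.547e+01


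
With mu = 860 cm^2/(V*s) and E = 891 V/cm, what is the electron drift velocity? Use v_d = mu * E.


Step 1: v_d = mu * E
Step 2: v_d = 860 * 891 = 766260
Step 3: v_d = 7.66e+05 cm/s

7.66e+05


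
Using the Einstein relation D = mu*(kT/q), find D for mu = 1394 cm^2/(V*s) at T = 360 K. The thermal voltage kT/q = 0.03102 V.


Step 1: D = mu * (kT/q)
Step 2: D = 1394 * 0.03102
Step 3: D = 43.24 cm^2/s

43.24


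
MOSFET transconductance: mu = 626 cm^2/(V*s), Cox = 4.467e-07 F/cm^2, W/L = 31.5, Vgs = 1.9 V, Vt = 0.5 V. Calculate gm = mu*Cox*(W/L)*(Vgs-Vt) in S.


Step 1: Vov = Vgs - Vt = 1.9 - 0.5 = 1.4 V
Step 2: gm = mu * Cox * (W/L) * Vov
Step 3: gm = 626 * 4.467e-07 * 31.5 * 1.4 = 1.23e-02 S

1.23e-02


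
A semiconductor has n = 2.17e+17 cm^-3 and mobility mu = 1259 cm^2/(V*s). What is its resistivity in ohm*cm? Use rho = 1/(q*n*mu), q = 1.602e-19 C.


Step 1: sigma = q * n * mu = 1.602e-19 * 2.17e+17 * 1259 = 4.37671e+01 S/cm
Step 2: rho = 1 / sigma = 1 / 4.37671e+01 = 0.02285 ohm*cm

0.02285


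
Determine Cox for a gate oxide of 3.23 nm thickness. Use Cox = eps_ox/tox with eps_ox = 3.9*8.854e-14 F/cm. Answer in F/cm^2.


Step 1: eps_ox = 3.9 * 8.854e-14 = 3.45306e-13 F/cm
Step 2: tox in cm = 3.23 nm * 1e-7 = 3.2300e-07 cm
Step 3: Cox = 3.45306e-13 / 3.2300e-07 = 1.07e-06 F/cm^2

1.07e-06


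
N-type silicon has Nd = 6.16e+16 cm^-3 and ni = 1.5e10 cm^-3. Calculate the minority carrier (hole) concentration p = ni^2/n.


Step 1: Since Nd >> ni, n ≈ Nd = 6.16e+16 cm^-3
Step 2: p = ni^2 / n = (1.5e10)^2 / 6.16e+16
Step 3: p = 2.25e20 / 6.16e+16 = 3.65e+03 cm^-3

3.65e+03


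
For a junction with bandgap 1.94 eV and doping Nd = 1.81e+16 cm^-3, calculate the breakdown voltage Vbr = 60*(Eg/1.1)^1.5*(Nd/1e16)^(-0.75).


Step 1: Eg/1.1 = 1.94/1.1 = 1.763636
Step 2: (Eg/1.1)^1.5 = 1.763636^1.5 = 2.342143
Step 3: (Nd/1e16)^(-0.75) = (1.81)^(-0.75) = 0.640827
Step 4: Vbr = 60 * 2.342143 * 0.640827 = 90.1 V

90.1


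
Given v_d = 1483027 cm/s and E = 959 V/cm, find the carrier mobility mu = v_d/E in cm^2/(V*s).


Step 1: mu = v_d / E
Step 2: mu = 1483027 / 959
Step 3: mu = 1546.43 cm^2/(V*s)

1546.43


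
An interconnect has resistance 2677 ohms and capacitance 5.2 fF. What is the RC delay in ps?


Step 1: tau = R * C
Step 2: tau = 2677 * 5.2 fF = 2677 * 5.2e-15 F
Step 3: tau = 1.39204e-11 s = 13.9204 ps

13.9204


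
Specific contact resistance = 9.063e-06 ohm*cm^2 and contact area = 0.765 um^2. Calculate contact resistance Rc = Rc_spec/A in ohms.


Step 1: Convert area to cm^2: 0.765 um^2 = 7.6500e-09 cm^2
Step 2: Rc = Rc_spec / A = 9.063e-06 / 7.6500e-09
Step 3: Rc = 1.18e+03 ohms

1.18e+03


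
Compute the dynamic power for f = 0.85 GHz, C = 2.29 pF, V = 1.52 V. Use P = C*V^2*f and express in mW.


Step 1: V^2 = 1.52^2 = 2.3104 V^2
Step 2: P = C*V^2*f = 2.29e-12 F * 2.3104 * 0.85e9 Hz
Step 3: P = 4.4971936e-03 W
Step 4: P = 4.497 mW

4.497


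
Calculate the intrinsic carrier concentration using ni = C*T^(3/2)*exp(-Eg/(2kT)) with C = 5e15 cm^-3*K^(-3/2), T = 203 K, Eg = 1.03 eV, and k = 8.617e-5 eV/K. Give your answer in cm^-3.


Step 1: Compute kT = 8.617e-5 * 203 = 0.01749251 eV
Step 2: Exponent = -Eg/(2kT) = -1.03/(2*0.01749251) = -29.44117
Step 3: T^(3/2) = 203^1.5 = 2892.30
Step 4: ni = 5e15 * 2892.30 * exp(-29.44117) = 2.37e+06 cm^-3

2.37e+06


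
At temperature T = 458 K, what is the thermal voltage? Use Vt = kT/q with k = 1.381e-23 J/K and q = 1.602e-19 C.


Step 1: kT = 1.381e-23 * 458 = 6.32498e-21 J
Step 2: Vt = kT/q = 6.32498e-21 / 1.602e-19
Step 3: Vt = 0.03948 V

0.03948


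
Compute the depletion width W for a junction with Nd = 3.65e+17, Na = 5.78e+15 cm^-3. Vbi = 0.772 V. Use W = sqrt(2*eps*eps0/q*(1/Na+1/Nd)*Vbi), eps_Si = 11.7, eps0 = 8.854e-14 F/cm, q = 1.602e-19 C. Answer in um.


Step 1: 1/Na + 1/Nd = 1/5.78e+15 + 1/3.65e+17 = 1.75750e-16
Step 2: 2*eps*eps0/q = 2*11.7*8.854e-14/1.602e-19 = 1.293281e+07
Step 3: W^2 = 1.293281e+07 * 1.75750e-16 * 0.772 = 1.75471e-09
Step 4: W = sqrt(1.75471e-09) = 4.189e-05 cm = 0.4189 um

0.4189


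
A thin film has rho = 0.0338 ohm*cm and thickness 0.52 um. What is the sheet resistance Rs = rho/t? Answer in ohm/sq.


Step 1: Convert thickness to cm: t = 0.52 um = 5.2000e-05 cm
Step 2: Rs = rho / t = 0.0338 / 5.2000e-05
Step 3: Rs = 650.0 ohm/sq

650.0


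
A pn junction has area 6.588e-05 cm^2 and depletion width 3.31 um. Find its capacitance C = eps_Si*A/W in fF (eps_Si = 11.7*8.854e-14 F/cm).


Step 1: eps_Si = 11.7 * 8.854e-14 = 1.035918e-12 F/cm
Step 2: W in cm = 3.31 * 1e-4 = 3.31e-04 cm
Step 3: C = 1.035918e-12 * 6.588e-05 / 3.31e-04 = 2.061821e-13 F
Step 4: C = 206.18 fF

206.18


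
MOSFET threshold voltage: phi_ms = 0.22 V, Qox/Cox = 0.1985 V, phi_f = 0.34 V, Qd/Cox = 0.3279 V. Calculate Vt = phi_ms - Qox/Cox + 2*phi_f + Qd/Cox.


Step 1: Vt = phi_ms - Qox/Cox + 2*phi_f + Qd/Cox
Step 2: Vt = 0.22 - 0.1985 + 2*0.34 + 0.3279
Step 3: Vt = 0.22 - 0.1985 + 0.68 + 0.3279
Step 4: Vt = 1.0294 V

1.0294


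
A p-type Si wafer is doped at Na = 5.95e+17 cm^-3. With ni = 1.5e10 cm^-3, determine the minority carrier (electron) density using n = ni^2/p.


Step 1: Majority hole concentration p ≈ Na = 5.95e+17 cm^-3
Step 2: n = ni^2 / Na = (1.5e10)^2 / 5.95e+17
Step 3: n = 3.78e+02 cm^-3

3.78e+02


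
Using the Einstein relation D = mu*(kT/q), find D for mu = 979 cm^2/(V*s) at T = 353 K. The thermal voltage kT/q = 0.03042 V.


Step 1: D = mu * (kT/q)
Step 2: D = 979 * 0.03042
Step 3: D = 29.78 cm^2/s

29.78


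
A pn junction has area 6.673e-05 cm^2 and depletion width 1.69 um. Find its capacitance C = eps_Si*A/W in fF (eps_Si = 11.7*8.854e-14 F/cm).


Step 1: eps_Si = 11.7 * 8.854e-14 = 1.035918e-12 F/cm
Step 2: W in cm = 1.69 * 1e-4 = 1.69e-04 cm
Step 3: C = 1.035918e-12 * 6.673e-05 / 1.69e-04 = 4.090344e-13 F
Step 4: C = 409.03 fF

409.03


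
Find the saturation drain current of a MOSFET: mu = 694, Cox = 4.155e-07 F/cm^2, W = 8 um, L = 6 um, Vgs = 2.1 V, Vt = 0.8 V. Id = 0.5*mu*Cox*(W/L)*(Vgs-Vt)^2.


Step 1: Overdrive voltage Vov = Vgs - Vt = 2.1 - 0.8 = 1.3 V
Step 2: W/L = 8/6 = 1.33333
Step 3: Id = 0.5 * 694 * 4.155e-07 * 1.33333 * 1.3^2
Step 4: Id = 3.25e-04 A

3.25e-04


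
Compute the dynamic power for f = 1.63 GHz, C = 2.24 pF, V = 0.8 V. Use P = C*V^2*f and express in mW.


Step 1: V^2 = 0.8^2 = 0.64 V^2
Step 2: P = C*V^2*f = 2.24e-12 F * 0.64 * 1.63e9 Hz
Step 3: P = 2.336768e-03 W
Step 4: P = 2.337 mW

2.337


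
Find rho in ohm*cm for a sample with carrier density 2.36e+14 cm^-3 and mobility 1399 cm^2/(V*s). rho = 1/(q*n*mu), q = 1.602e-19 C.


Step 1: sigma = q * n * mu = 1.602e-19 * 2.36e+14 * 1399 = 5.28923e-02 S/cm
Step 2: rho = 1 / sigma = 1 / 5.28923e-02 = 18.91 ohm*cm

18.91


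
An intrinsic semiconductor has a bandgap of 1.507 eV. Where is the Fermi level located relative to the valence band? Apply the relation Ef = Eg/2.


Step 1: For an intrinsic semiconductor, the Fermi level sits at midgap.
Step 2: Ef = Eg / 2 = 1.507 / 2 = 0.7535 eV

0.7535


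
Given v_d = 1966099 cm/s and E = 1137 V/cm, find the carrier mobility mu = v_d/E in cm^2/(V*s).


Step 1: mu = v_d / E
Step 2: mu = 1966099 / 1137
Step 3: mu = 1729.2 cm^2/(V*s)

1729.2


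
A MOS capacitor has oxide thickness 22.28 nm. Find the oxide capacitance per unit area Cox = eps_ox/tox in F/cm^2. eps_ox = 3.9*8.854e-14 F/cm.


Step 1: eps_ox = 3.9 * 8.854e-14 = 3.45306e-13 F/cm
Step 2: tox in cm = 22.28 nm * 1e-7 = 2.2280e-06 cm
Step 3: Cox = 3.45306e-13 / 2.2280e-06 = 1.55e-07 F/cm^2

1.55e-07


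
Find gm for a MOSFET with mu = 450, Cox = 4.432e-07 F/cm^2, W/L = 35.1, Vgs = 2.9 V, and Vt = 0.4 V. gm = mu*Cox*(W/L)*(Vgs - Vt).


Step 1: Vov = Vgs - Vt = 2.9 - 0.4 = 2.5 V
Step 2: gm = mu * Cox * (W/L) * Vov
Step 3: gm = 450 * 4.432e-07 * 35.1 * 2.5 = 1.75e-02 S

1.75e-02


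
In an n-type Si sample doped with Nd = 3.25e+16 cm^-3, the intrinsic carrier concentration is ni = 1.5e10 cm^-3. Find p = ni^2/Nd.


Step 1: Since Nd >> ni, n ≈ Nd = 3.25e+16 cm^-3
Step 2: p = ni^2 / n = (1.5e10)^2 / 3.25e+16
Step 3: p = 2.25e20 / 3.25e+16 = 6.92e+03 cm^-3

6.92e+03


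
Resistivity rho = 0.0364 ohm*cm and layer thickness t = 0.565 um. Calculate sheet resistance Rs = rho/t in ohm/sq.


Step 1: Convert thickness to cm: t = 0.565 um = 5.6500e-05 cm
Step 2: Rs = rho / t = 0.0364 / 5.6500e-05
Step 3: Rs = 644.2 ohm/sq

644.2


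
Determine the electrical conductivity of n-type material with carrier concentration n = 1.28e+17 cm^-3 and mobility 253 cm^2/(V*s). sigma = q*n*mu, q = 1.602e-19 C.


Step 1: sigma = q * n * mu
Step 2: sigma = 1.602e-19 * 1.28e+17 * 253
Step 3: sigma = 5.188e+00 S/cm

5.188e+00


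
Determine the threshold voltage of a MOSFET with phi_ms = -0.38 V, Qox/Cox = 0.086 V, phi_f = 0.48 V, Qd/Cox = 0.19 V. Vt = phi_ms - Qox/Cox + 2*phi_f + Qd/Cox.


Step 1: Vt = phi_ms - Qox/Cox + 2*phi_f + Qd/Cox
Step 2: Vt = -0.38 - 0.086 + 2*0.48 + 0.19
Step 3: Vt = -0.38 - 0.086 + 0.96 + 0.19
Step 4: Vt = 0.684 V

0.684
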